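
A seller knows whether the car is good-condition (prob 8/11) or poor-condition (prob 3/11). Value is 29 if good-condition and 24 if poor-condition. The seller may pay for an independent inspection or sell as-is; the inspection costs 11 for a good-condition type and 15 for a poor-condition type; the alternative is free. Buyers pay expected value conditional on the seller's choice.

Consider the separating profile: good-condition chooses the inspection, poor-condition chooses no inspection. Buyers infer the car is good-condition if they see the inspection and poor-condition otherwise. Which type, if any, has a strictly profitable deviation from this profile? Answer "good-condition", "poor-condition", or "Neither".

The inspection pays 29; no inspection pays 24.
good-condition: assigned the inspection, nets 29 − 11 = 18; deviating to no inspection nets 24.
poor-condition: assigned no inspection, nets 24; deviating to the inspection nets 29 − 15 = 14.
The good-condition type gains 6 by deviating.

good-condition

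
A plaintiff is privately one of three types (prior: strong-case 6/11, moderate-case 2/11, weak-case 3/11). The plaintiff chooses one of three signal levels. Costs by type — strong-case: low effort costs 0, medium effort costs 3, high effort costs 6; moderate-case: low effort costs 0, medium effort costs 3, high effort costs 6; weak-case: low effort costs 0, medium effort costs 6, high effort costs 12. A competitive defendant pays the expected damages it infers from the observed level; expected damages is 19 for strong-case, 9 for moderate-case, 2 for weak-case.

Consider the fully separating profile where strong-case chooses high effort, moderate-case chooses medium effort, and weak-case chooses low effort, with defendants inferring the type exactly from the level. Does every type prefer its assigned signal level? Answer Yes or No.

No

Separating settlements: high effort → 19, medium effort → 9, low effort → 2.
strong-case (assigned high effort): low effort: 2 − 0 = 2; medium effort: 9 − 3 = 6; high effort: 19 − 6 = 13. strong-case stays.
moderate-case (assigned medium effort): low effort: 2 − 0 = 2; medium effort: 9 − 3 = 6; high effort: 19 − 6 = 13. moderate-case prefers high effort.
weak-case (assigned low effort): low effort: 2 − 0 = 2; medium effort: 9 − 6 = 3; high effort: 19 − 12 = 7. weak-case prefers high effort.
At least one type deviates; the separating profile fails.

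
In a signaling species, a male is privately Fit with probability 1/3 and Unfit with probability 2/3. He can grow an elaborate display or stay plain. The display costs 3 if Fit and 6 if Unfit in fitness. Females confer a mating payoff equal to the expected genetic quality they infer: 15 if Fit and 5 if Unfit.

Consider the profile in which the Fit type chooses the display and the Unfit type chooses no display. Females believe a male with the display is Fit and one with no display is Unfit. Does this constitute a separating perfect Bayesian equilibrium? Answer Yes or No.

No

Under these beliefs, the display earns mating payoff 15 and no display earns mating payoff 5.
Fit: the display nets 15 − 3 = 12; no display nets 5. Fit prefers the display.
Unfit: the display nets 15 − 6 = 9; no display nets 5. Unfit would deviate to the display.
Unfit has a profitable deviation, so the profile is not an equilibrium.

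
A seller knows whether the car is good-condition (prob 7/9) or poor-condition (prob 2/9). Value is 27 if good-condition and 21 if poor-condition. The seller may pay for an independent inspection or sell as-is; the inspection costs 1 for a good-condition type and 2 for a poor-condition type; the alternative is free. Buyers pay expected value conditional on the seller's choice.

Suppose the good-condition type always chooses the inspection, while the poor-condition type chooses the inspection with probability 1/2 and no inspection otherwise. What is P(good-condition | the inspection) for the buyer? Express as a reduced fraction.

P(the inspection) = (7/9)·1 + (2/9)·(1/2) = 8/9.
By Bayes' rule, P(good-condition | the inspection) = (7/9) / (8/9) = 7/8.

7/8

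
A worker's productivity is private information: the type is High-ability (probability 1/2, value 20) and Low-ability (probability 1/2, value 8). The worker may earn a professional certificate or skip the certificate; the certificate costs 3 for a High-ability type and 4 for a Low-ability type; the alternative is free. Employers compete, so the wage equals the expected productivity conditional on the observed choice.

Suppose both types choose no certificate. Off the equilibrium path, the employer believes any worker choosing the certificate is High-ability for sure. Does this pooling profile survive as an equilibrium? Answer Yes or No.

No

On path, the employer holds the prior and pays 1/2·20 + 1/2·8 = 14. Off path (the certificate), believing High-ability, it pays 20.
High-ability: no certificate nets 14; the certificate nets 20 − 3 = 17. High-ability would deviate.
Low-ability: no certificate nets 14; the certificate nets 20 − 4 = 16. Low-ability would deviate.
A type deviates, so pooling fails.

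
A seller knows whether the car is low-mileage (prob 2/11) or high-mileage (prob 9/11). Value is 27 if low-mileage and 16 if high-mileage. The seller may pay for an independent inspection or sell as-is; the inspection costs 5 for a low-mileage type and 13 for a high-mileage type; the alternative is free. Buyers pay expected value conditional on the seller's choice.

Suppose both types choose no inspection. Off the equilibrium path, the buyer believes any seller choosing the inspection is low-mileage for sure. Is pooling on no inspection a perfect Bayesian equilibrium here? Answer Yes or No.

No

On path, the buyer holds the prior and pays 2/11·27 + 9/11·16 = 18. Off path (the inspection), believing low-mileage, it pays 27.
low-mileage: no inspection nets 18; the inspection nets 27 − 5 = 22. low-mileage would deviate.
high-mileage: no inspection nets 18; the inspection nets 27 − 13 = 14. high-mileage stays.
A type deviates, so pooling fails.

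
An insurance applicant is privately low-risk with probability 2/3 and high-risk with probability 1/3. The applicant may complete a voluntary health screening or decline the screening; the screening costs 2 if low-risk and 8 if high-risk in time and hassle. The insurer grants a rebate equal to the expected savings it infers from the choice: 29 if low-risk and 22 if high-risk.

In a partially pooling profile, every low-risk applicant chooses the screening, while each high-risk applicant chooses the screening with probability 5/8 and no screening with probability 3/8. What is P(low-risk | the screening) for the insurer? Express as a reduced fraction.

P(the screening) = (2/3)·1 + (1/3)·(5/8) = 7/8.
By Bayes' rule, P(low-risk | the screening) = (2/3) / (7/8) = 16/21.

16/21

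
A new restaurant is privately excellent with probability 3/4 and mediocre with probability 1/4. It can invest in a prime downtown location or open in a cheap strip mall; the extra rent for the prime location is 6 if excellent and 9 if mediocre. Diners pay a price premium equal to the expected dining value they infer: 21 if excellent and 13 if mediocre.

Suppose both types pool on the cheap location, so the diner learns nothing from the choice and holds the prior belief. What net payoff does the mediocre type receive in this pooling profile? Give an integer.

19

Pooled price premium = 3/4·21 + 1/4·13 = 19.
mediocre pays no cost for the cheap location, so net payoff = 19.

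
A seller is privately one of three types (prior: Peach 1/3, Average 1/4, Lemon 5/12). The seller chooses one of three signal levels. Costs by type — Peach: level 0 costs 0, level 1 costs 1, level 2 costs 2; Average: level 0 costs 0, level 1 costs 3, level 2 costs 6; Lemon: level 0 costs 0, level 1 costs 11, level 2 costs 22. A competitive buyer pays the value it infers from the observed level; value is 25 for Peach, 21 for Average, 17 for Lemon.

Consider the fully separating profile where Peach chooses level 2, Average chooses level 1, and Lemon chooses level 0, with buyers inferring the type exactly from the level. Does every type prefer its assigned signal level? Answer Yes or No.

Separating prices: level 2 → 25, level 1 → 21, level 0 → 17.
Peach (assigned level 2): level 0: 17 − 0 = 17; level 1: 21 − 1 = 20; level 2: 25 − 2 = 23. Peach stays.
Average (assigned level 1): level 0: 17 − 0 = 17; level 1: 21 − 3 = 18; level 2: 25 − 6 = 19. Average prefers level 2.
Lemon (assigned level 0): level 0: 17 − 0 = 17; level 1: 21 − 11 = 10; level 2: 25 − 22 = 3. Lemon stays.
At least one type deviates; the separating profile fails.

No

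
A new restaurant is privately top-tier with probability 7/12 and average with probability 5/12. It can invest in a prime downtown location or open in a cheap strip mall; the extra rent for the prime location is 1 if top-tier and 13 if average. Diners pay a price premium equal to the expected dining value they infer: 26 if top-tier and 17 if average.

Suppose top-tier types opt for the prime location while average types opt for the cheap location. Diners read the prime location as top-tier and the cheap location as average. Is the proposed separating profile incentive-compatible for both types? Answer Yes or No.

Yes

Under these beliefs, the prime location earns price premium 26 and the cheap location earns price premium 17.
top-tier: the prime location nets 26 − 1 = 25; the cheap location nets 17. top-tier prefers the prime location.
average: the prime location nets 26 − 13 = 13; the cheap location nets 17. average prefers the cheap location.
Neither type deviates, so the separating profile is an equilibrium.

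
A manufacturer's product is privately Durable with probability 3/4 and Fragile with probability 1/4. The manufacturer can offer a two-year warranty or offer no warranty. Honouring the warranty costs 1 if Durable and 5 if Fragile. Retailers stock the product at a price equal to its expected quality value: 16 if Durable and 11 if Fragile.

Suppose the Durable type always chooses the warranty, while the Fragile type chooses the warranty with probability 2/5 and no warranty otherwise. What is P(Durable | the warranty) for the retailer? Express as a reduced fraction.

P(the warranty) = (3/4)·1 + (1/4)·(2/5) = 17/20.
By Bayes' rule, P(Durable | the warranty) = (3/4) / (17/20) = 15/17.

15/17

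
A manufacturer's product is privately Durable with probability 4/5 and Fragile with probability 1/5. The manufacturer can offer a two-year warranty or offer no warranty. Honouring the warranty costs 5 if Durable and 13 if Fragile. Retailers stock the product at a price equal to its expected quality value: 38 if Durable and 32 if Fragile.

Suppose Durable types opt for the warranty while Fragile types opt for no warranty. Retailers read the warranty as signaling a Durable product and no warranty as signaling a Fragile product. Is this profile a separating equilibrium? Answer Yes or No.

Under these beliefs, the warranty earns price 38 and no warranty earns price 32.
Durable: the warranty nets 38 − 5 = 33; no warranty nets 32. Durable prefers the warranty.
Fragile: the warranty nets 38 − 13 = 25; no warranty nets 32. Fragile prefers no warranty.
Neither type deviates, so the separating profile is an equilibrium.

Yes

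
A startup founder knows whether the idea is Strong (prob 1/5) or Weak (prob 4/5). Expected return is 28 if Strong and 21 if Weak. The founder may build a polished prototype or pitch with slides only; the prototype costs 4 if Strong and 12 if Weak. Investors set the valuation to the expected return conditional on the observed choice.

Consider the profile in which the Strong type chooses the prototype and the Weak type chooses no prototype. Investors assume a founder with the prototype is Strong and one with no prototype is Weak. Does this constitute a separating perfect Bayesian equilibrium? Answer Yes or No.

Yes

Under these beliefs, the prototype earns valuation 28 and no prototype earns valuation 21.
Strong: the prototype nets 28 − 4 = 24; no prototype nets 21. Strong prefers the prototype.
Weak: the prototype nets 28 − 12 = 16; no prototype nets 21. Weak prefers no prototype.
Neither type deviates, so the separating profile is an equilibrium.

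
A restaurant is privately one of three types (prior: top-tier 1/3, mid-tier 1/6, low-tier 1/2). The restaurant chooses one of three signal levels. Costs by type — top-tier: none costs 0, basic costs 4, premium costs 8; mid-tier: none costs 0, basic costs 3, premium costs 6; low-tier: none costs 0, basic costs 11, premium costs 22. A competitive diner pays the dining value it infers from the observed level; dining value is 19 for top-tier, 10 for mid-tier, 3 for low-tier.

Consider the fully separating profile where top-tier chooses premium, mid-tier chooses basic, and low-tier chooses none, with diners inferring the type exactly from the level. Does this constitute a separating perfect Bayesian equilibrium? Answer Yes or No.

No

Separating price premiums: premium → 19, basic → 10, none → 3.
top-tier (assigned premium): none: 3 − 0 = 3; basic: 10 − 4 = 6; premium: 19 − 8 = 11. top-tier stays.
mid-tier (assigned basic): none: 3 − 0 = 3; basic: 10 − 3 = 7; premium: 19 − 6 = 13. mid-tier prefers premium.
low-tier (assigned none): none: 3 − 0 = 3; basic: 10 − 11 = -1; premium: 19 − 22 = -3. low-tier stays.
At least one type deviates; the separating profile fails.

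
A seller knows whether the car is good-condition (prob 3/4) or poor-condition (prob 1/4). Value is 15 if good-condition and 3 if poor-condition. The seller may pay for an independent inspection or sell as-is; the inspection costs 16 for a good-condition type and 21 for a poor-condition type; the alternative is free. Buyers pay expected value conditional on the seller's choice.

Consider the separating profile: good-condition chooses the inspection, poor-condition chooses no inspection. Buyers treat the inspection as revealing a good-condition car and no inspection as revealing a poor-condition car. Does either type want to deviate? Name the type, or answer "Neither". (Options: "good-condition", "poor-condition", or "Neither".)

good-condition

The inspection pays 15; no inspection pays 3.
good-condition: assigned the inspection, nets 15 − 16 = -1; deviating to no inspection nets 3.
poor-condition: assigned no inspection, nets 3; deviating to the inspection nets 15 − 21 = -6.
The good-condition type gains 4 by deviating.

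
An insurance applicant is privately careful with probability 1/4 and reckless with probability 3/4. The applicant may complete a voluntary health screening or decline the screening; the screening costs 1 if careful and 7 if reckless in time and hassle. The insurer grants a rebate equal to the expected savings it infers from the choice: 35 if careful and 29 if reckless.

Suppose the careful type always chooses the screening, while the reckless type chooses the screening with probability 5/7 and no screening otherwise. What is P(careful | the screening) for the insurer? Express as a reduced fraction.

7/22

P(the screening) = (1/4)·1 + (3/4)·(5/7) = 11/14.
By Bayes' rule, P(careful | the screening) = (1/4) / (11/14) = 7/22.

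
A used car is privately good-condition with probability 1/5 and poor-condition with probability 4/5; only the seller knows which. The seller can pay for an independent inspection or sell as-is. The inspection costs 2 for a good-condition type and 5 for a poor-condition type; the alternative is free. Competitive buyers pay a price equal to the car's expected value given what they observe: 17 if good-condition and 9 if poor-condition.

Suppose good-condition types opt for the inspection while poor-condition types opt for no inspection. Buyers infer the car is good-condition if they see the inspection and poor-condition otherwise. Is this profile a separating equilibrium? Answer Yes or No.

Under these beliefs, the inspection earns price 17 and no inspection earns price 9.
good-condition: the inspection nets 17 − 2 = 15; no inspection nets 9. good-condition prefers the inspection.
poor-condition: the inspection nets 17 − 5 = 12; no inspection nets 9. poor-condition would deviate to the inspection.
poor-condition has a profitable deviation, so the profile is not an equilibrium.

No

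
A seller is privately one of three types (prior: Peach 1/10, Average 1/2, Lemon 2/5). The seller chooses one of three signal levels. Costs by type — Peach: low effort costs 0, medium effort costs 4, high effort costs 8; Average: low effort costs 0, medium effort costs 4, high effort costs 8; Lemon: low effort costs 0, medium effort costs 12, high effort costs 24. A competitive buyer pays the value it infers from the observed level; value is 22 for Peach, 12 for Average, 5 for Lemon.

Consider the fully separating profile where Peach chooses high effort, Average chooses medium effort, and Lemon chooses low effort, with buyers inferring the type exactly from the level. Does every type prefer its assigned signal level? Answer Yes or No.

Separating prices: high effort → 22, medium effort → 12, low effort → 5.
Peach (assigned high effort): low effort: 5 − 0 = 5; medium effort: 12 − 4 = 8; high effort: 22 − 8 = 14. Peach stays.
Average (assigned medium effort): low effort: 5 − 0 = 5; medium effort: 12 − 4 = 8; high effort: 22 − 8 = 14. Average prefers high effort.
Lemon (assigned low effort): low effort: 5 − 0 = 5; medium effort: 12 − 12 = 0; high effort: 22 − 24 = -2. Lemon stays.
At least one type deviates; the separating profile fails.

No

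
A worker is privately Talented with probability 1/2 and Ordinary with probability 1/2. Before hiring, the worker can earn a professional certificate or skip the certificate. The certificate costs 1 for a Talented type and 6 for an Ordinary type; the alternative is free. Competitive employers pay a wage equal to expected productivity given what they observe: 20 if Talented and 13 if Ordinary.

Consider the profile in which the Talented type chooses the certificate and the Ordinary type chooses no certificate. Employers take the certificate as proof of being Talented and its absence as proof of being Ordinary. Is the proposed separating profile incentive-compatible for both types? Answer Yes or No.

Under these beliefs, the certificate earns wage 20 and no certificate earns wage 13.
Talented: the certificate nets 20 − 1 = 19; no certificate nets 13. Talented prefers the certificate.
Ordinary: the certificate nets 20 − 6 = 14; no certificate nets 13. Ordinary would deviate to the certificate.
Ordinary has a profitable deviation, so the profile is not an equilibrium.

No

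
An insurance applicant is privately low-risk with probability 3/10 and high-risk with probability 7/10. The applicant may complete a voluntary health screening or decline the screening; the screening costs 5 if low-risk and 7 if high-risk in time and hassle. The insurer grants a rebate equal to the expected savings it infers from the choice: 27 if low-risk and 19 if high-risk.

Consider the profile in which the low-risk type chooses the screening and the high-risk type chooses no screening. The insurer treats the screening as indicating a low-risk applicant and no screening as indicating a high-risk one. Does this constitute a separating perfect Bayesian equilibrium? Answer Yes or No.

Under these beliefs, the screening earns rebate 27 and no screening earns rebate 19.
low-risk: the screening nets 27 − 5 = 22; no screening nets 19. low-risk prefers the screening.
high-risk: the screening nets 27 − 7 = 20; no screening nets 19. high-risk would deviate to the screening.
high-risk has a profitable deviation, so the profile is not an equilibrium.

No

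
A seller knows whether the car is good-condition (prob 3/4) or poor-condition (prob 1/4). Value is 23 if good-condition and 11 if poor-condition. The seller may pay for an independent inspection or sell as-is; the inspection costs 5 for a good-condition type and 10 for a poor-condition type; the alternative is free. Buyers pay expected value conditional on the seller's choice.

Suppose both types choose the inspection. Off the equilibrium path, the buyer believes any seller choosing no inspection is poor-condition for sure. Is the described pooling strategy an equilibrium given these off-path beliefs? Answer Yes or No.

On path, the buyer holds the prior and pays 3/4·23 + 1/4·11 = 20. Off path (no inspection), believing poor-condition, it pays 11.
good-condition: the inspection nets 20 − 5 = 15; no inspection nets 11. good-condition stays.
poor-condition: the inspection nets 20 − 10 = 10; no inspection nets 11. poor-condition would deviate.
A type deviates, so pooling fails.

No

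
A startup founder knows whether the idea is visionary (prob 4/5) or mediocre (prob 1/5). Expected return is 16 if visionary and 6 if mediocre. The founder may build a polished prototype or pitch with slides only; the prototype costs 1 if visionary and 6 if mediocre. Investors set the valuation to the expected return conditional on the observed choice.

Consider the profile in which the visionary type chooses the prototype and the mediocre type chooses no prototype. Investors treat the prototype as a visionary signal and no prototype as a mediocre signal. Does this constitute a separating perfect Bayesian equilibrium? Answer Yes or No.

No

Under these beliefs, the prototype earns valuation 16 and no prototype earns valuation 6.
visionary: the prototype nets 16 − 1 = 15; no prototype nets 6. visionary prefers the prototype.
mediocre: the prototype nets 16 − 6 = 10; no prototype nets 6. mediocre would deviate to the prototype.
mediocre has a profitable deviation, so the profile is not an equilibrium.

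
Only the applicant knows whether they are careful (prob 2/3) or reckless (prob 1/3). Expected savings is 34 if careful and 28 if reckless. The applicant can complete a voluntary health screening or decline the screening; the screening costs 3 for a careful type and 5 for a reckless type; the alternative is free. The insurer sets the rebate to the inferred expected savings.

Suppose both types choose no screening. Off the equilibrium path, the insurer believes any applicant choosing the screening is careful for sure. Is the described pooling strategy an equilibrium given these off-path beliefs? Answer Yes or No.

On path, the insurer holds the prior and pays 2/3·34 + 1/3·28 = 32. Off path (the screening), believing careful, it pays 34.
careful: no screening nets 32; the screening nets 34 − 3 = 31. careful stays.
reckless: no screening nets 32; the screening nets 34 − 5 = 29. reckless stays.
No type deviates, so pooling is sustained.

Yes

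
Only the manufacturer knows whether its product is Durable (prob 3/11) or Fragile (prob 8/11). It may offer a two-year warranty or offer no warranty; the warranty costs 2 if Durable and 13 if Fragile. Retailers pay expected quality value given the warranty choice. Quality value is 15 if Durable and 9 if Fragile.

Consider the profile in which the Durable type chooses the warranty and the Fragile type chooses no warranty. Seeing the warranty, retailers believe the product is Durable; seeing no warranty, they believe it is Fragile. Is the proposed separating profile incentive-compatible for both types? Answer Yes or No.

Yes

Under these beliefs, the warranty earns price 15 and no warranty earns price 9.
Durable: the warranty nets 15 − 2 = 13; no warranty nets 9. Durable prefers the warranty.
Fragile: the warranty nets 15 − 13 = 2; no warranty nets 9. Fragile prefers no warranty.
Neither type deviates, so the separating profile is an equilibrium.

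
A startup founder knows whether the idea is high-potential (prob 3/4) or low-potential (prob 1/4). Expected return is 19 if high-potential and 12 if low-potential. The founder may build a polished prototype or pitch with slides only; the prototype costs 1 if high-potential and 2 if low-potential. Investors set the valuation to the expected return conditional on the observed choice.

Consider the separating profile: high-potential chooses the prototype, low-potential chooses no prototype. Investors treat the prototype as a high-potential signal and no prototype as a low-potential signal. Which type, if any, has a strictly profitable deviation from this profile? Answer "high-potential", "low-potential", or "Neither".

low-potential

The prototype pays 19; no prototype pays 12.
high-potential: assigned the prototype, nets 19 − 1 = 18; deviating to no prototype nets 12.
low-potential: assigned no prototype, nets 12; deviating to the prototype nets 19 − 2 = 17.
The low-potential type gains 5 by deviating.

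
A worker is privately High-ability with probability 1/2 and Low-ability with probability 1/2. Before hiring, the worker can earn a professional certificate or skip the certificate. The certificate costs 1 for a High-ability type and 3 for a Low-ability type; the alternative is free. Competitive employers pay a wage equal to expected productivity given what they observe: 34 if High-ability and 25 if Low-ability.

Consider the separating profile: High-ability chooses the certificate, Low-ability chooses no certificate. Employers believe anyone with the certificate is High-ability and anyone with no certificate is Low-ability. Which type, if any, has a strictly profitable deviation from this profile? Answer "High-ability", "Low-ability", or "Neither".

The certificate pays 34; no certificate pays 25.
High-ability: assigned the certificate, nets 34 − 1 = 33; deviating to no certificate nets 25.
Low-ability: assigned no certificate, nets 25; deviating to the certificate nets 34 − 3 = 31.
The Low-ability type gains 6 by deviating.

Low-ability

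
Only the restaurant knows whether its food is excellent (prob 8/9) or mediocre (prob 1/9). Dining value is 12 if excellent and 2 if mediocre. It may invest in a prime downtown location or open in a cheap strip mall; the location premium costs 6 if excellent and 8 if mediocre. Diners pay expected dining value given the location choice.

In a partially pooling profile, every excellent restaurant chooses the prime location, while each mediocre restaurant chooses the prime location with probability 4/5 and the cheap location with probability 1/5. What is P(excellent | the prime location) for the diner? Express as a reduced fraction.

P(the prime location) = (8/9)·1 + (1/9)·(4/5) = 44/45.
By Bayes' rule, P(excellent | the prime location) = (8/9) / (44/45) = 10/11.

10/11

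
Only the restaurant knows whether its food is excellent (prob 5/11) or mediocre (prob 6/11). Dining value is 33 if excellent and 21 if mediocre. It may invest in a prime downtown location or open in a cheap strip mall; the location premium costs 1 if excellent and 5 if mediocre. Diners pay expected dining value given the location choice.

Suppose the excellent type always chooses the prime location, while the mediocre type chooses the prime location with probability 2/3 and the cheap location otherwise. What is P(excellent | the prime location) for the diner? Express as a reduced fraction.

5/9

P(the prime location) = (5/11)·1 + (6/11)·(2/3) = 9/11.
By Bayes' rule, P(excellent | the prime location) = (5/11) / (9/11) = 5/9.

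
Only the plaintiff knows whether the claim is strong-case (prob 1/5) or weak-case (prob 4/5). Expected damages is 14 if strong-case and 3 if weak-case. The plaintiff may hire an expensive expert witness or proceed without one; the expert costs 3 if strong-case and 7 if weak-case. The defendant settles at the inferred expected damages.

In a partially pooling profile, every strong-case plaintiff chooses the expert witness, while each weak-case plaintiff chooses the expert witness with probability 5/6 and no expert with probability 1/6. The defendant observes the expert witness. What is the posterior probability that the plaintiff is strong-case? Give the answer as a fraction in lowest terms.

P(the expert witness) = (1/5)·1 + (4/5)·(5/6) = 13/15.
By Bayes' rule, P(strong-case | the expert witness) = (1/5) / (13/15) = 3/13.

3/13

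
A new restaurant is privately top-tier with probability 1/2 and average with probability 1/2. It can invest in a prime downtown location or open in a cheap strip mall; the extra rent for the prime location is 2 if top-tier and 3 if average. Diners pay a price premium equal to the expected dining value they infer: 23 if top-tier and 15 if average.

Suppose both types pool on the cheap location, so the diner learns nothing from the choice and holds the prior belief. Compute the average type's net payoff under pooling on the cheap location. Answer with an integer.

Pooled price premium = 1/2·23 + 1/2·15 = 19.
average pays no cost for the cheap location, so net payoff = 19.

19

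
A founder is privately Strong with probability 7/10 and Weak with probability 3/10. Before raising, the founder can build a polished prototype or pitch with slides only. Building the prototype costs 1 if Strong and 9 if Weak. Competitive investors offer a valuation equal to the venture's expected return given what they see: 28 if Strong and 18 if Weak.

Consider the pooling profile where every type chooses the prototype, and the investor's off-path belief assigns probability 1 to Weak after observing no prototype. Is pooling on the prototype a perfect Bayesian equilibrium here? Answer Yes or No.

No

On path, the investor holds the prior and pays 7/10·28 + 3/10·18 = 25. Off path (no prototype), believing Weak, it pays 18.
Strong: the prototype nets 25 − 1 = 24; no prototype nets 18. Strong stays.
Weak: the prototype nets 25 − 9 = 16; no prototype nets 18. Weak would deviate.
A type deviates, so pooling fails.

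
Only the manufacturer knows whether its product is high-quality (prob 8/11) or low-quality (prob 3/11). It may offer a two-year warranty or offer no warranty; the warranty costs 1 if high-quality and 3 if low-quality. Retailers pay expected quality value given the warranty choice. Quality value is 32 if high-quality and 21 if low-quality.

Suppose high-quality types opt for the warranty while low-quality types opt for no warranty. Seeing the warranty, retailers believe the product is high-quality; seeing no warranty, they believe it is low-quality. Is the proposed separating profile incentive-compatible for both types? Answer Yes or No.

No

Under these beliefs, the warranty earns price 32 and no warranty earns price 21.
high-quality: the warranty nets 32 − 1 = 31; no warranty nets 21. high-quality prefers the warranty.
low-quality: the warranty nets 32 − 3 = 29; no warranty nets 21. low-quality would deviate to the warranty.
low-quality has a profitable deviation, so the profile is not an equilibrium.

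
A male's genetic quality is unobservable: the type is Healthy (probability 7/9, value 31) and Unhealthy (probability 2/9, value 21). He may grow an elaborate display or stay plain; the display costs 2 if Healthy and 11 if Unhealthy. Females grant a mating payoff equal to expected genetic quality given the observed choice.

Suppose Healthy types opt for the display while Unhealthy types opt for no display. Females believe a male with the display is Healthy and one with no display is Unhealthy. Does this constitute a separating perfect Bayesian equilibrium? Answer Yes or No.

Yes

Under these beliefs, the display earns mating payoff 31 and no display earns mating payoff 21.
Healthy: the display nets 31 − 2 = 29; no display nets 21. Healthy prefers the display.
Unhealthy: the display nets 31 − 11 = 20; no display nets 21. Unhealthy prefers no display.
Neither type deviates, so the separating profile is an equilibrium.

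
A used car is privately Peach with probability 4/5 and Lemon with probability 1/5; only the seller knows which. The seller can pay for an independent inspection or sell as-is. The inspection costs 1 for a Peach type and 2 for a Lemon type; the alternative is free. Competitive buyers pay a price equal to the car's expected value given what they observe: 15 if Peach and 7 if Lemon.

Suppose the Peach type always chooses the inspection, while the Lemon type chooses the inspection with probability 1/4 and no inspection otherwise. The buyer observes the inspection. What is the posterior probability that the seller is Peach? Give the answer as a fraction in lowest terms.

P(the inspection) = (4/5)·1 + (1/5)·(1/4) = 17/20.
By Bayes' rule, P(Peach | the inspection) = (4/5) / (17/20) = 16/17.

16/17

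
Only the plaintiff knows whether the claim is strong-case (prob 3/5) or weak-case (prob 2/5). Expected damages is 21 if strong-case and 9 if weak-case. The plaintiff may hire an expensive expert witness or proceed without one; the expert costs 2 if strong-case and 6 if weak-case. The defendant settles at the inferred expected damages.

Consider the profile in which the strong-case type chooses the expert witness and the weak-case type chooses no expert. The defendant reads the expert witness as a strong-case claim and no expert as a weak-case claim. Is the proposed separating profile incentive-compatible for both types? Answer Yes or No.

No

Under these beliefs, the expert witness earns settlement 21 and no expert earns settlement 9.
strong-case: the expert witness nets 21 − 2 = 19; no expert nets 9. strong-case prefers the expert witness.
weak-case: the expert witness nets 21 − 6 = 15; no expert nets 9. weak-case would deviate to the expert witness.
weak-case has a profitable deviation, so the profile is not an equilibrium.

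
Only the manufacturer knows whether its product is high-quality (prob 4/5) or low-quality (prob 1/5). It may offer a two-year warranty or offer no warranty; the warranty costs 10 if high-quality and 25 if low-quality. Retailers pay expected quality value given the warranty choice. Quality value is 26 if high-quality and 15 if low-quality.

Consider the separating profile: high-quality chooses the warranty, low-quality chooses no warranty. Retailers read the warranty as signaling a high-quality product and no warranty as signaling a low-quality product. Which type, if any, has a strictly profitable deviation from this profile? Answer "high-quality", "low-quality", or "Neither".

Neither

The warranty pays 26; no warranty pays 15.
high-quality: assigned the warranty, nets 26 − 10 = 16; deviating to no warranty nets 15.
low-quality: assigned no warranty, nets 15; deviating to the warranty nets 26 − 25 = 1.
Both types strictly prefer their assigned action; no profitable deviation.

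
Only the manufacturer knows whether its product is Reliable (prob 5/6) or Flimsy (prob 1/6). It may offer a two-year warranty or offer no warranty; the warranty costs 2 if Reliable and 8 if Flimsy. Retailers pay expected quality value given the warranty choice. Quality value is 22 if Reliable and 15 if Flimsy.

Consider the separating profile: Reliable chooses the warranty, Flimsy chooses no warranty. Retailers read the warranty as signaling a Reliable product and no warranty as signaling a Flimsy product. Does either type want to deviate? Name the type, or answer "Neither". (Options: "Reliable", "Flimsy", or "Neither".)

Neither

The warranty pays 22; no warranty pays 15.
Reliable: assigned the warranty, nets 22 − 2 = 20; deviating to no warranty nets 15.
Flimsy: assigned no warranty, nets 15; deviating to the warranty nets 22 − 8 = 14.
Both types strictly prefer their assigned action; no profitable deviation.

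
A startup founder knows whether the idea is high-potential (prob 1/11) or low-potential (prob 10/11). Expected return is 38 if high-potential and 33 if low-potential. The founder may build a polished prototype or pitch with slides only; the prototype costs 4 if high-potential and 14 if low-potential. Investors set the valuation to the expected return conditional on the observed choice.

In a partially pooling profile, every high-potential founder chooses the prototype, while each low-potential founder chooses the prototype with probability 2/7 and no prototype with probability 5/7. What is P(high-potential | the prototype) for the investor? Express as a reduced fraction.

P(the prototype) = (1/11)·1 + (10/11)·(2/7) = 27/77.
By Bayes' rule, P(high-potential | the prototype) = (1/11) / (27/77) = 7/27.

7/27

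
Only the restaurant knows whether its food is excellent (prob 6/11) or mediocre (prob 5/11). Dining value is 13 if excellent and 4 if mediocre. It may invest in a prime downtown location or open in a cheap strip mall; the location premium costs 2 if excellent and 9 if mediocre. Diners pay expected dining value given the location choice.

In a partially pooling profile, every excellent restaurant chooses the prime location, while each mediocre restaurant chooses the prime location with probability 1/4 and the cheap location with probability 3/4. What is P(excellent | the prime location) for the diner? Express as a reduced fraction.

P(the prime location) = (6/11)·1 + (5/11)·(1/4) = 29/44.
By Bayes' rule, P(excellent | the prime location) = (6/11) / (29/44) = 24/29.

24/29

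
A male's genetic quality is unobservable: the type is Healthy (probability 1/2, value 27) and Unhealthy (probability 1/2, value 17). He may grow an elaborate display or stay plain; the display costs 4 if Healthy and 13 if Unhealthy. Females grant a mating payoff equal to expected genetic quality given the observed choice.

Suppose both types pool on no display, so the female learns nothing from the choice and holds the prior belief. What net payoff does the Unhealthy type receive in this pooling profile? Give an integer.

22

Pooled mating payoff = 1/2·27 + 1/2·17 = 22.
Unhealthy pays no cost for no display, so net payoff = 22.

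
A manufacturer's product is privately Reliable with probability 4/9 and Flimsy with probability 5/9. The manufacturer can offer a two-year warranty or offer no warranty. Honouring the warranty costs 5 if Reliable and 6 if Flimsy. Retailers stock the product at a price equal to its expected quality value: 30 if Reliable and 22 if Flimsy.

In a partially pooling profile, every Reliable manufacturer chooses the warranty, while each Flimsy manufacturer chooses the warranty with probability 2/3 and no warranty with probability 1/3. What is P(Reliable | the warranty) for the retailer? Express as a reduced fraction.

6/11

P(the warranty) = (4/9)·1 + (5/9)·(2/3) = 22/27.
By Bayes' rule, P(Reliable | the warranty) = (4/9) / (22/27) = 6/11.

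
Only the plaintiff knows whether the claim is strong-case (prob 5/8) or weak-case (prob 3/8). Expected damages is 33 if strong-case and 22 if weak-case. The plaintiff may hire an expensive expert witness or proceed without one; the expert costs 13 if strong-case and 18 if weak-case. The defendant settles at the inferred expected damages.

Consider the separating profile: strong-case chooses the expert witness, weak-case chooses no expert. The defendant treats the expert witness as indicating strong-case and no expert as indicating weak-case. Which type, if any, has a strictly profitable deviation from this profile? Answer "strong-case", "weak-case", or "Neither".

strong-case

The expert witness pays 33; no expert pays 22.
strong-case: assigned the expert witness, nets 33 − 13 = 20; deviating to no expert nets 22.
weak-case: assigned no expert, nets 22; deviating to the expert witness nets 33 − 18 = 15.
The strong-case type gains 2 by deviating.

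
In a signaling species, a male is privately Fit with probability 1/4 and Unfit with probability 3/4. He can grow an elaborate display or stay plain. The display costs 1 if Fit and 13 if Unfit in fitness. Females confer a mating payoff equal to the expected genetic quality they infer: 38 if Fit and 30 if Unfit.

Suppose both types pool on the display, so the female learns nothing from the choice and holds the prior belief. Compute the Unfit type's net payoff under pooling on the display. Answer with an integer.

Pooled mating payoff = 1/4·38 + 3/4·30 = 32.
Unfit pays cost 13 for the display, so net payoff = 32 − 13 = 19.

19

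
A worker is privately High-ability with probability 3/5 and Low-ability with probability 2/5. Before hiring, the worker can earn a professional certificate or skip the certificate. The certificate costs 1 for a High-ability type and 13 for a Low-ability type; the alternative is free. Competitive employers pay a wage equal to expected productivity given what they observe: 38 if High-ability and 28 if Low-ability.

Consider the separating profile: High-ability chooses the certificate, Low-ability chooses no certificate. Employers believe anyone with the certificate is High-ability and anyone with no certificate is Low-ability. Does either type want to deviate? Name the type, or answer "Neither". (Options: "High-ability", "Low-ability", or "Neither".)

The certificate pays 38; no certificate pays 28.
High-ability: assigned the certificate, nets 38 − 1 = 37; deviating to no certificate nets 28.
Low-ability: assigned no certificate, nets 28; deviating to the certificate nets 38 − 13 = 25.
Both types strictly prefer their assigned action; no profitable deviation.

Neither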